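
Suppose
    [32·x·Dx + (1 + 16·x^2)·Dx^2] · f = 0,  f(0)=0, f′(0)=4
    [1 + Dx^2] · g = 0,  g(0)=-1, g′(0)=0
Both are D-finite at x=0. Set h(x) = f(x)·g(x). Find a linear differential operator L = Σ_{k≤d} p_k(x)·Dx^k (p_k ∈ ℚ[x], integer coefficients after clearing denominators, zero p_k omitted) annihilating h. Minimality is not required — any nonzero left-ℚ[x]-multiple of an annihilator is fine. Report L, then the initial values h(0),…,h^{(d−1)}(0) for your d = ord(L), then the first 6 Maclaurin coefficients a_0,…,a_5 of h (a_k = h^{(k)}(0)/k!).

f: a_k = 0, 4, 0, -64/3, 0, 1024/5, …
g: a_k = -1, 0, 1/2, 0, -1/24, 0, …
h₀=f·g: eliminate ⇒ L₀, order ≤ 2·2.
L = (1105 + 51776·x^2 + 22016·x^4 + 16384·x^6 + 65536·x^8) + (2112·x + 35840·x^3 + 49152·x^5 + 262144·x^7)·Dx + (1122 + 52352·x^2 + 27648·x^4 + 32768·x^6 + 131072·x^8)·Dx^2 + (2112·x + 35840·x^3 + 49152·x^5 + 262144·x^7)·Dx^3 + (17 + 576·x^2 + 5632·x^4 + 16384·x^6 + 65536·x^8)·Dx^4  (order 4).
h: a_k = 0, -4, 0, 70/3, 0, -6469/30, …
ICs: h(0) = 0, h′(0) = -4, h′′(0) = 0, h′′′(0) = 140.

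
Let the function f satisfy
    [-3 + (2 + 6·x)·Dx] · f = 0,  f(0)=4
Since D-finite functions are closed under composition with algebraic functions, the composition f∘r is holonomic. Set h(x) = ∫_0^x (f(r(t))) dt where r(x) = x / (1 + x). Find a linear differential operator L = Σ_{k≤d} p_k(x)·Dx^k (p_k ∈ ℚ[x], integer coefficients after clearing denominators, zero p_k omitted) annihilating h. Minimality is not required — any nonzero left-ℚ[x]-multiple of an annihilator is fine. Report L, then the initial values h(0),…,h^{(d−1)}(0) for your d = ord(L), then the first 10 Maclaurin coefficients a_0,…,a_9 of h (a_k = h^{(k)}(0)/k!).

L = -3·Dx + (2 + 10·x + 8·x^2)·Dx^2  (order 2).
h: a_k = 0, 4, 3, -7/2, 87/16, -1677/160, 3023/128, -106305/1792, 658335/4096, -11301055/24576, …
ICs: h(0) = 0, h′(0) = 4.

f: a_k = 4, 6, -9/2, 27/4, -405/32, 1701/64, -15309/256, 72171/512, -2814669/8192, 14073345/16384, …
Substitute x→r, Dx→(1/r')Dx; clear ⇒ L₀.
∫: right-multiply L₀ by Dx.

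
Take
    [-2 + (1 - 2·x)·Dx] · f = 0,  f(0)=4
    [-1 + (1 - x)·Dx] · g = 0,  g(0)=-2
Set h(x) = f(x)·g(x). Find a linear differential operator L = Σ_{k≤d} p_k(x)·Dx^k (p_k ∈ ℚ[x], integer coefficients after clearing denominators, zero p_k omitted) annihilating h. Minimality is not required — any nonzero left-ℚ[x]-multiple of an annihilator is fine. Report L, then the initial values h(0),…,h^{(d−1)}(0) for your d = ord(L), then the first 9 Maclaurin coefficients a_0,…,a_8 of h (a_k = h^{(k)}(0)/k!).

f: a_k = 4, 8, 16, 32, 64, 128, 256, 512, 1024, …
g: a_k = -2, -2, -2, -2, -2, -2, -2, -2, -2, …
Product ⇒ symmetric product L₀, ord ≤ 1.
L = (-3 + 4·x) + (1 - 3·x + 2·x^2)·Dx  (order 1).
h: a_k = -8, -24, -56, -120, -248, -504, -1016, -2040, -4088, …
ICs: h(0) = -8.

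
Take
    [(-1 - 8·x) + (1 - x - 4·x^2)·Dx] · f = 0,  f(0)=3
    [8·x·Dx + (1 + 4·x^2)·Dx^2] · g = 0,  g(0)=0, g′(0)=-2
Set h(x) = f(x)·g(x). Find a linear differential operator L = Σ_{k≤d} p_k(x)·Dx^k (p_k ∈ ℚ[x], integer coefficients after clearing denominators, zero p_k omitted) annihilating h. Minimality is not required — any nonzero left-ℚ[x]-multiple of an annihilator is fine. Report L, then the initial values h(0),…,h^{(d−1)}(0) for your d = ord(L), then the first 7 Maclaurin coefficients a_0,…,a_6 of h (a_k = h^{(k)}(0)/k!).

f: a_k = 3, 3, 15, 27, 87, 195, 543, …
g: a_k = 0, -2, 0, 8/3, 0, -32/5, 0, …
Sym-product of L_f,L_g gives L₀ (≤ ord 2).
L = (8 + 8·x + 96·x^2) + (2 + 8·x + 16·x^2 + 96·x^3)·Dx + (-1 + x + 4·x^3 + 16·x^4)·Dx^2  (order 2).
h: a_k = 0, -6, -6, -22, -46, -766/5, -1686/5, …
ICs: h(0) = 0, h′(0) = -6.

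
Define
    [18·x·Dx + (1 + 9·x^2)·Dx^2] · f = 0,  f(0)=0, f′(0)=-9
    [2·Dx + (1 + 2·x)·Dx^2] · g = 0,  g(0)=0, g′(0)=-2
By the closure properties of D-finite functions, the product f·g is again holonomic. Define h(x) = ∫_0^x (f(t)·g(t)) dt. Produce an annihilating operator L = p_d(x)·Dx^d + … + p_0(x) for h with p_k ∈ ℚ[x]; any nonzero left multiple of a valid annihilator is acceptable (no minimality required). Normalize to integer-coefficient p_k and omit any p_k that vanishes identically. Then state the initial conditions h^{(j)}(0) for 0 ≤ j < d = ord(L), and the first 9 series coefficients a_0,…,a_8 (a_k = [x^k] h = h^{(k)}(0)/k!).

f: a_k = 0, -9, 0, 27, 0, -729/5, 0, 6561/7, 0, …
g: a_k = 0, -2, 2, -8/3, 4, -32/5, 32/3, -128/7, 32, …
L₀ := L_f ⊗_s L_g (sym. prod.), ord ≤ 4.
h=∫h₀ ⇒ L = L₀·Dx.
L = (792 + 3024·x + 22680·x^2 + 102384·x^3 + 174960·x^4 + 151632·x^5 + 104976·x^7)·Dx^2 + (332 + 4752·x + 28908·x^2 + 127008·x^3 + 351216·x^4 + 542376·x^5 + 408240·x^6 + 157464·x^7 + 367416·x^8)·Dx^3 + (44 + 916·x + 6696·x^2 + 27252·x^3 + 85860·x^4 + 193428·x^5 + 279936·x^6 + 224532·x^7 + 157464·x^8 + 209952·x^9)·Dx^4 + (10 + 76·x + 418·x^2 + 1728·x^3 + 5391·x^4 + 12960·x^5 + 24948·x^6 + 34992·x^7 + 29889·x^8 + 26244·x^9 + 26244·x^10)·Dx^5  (order 5).
h: a_k = 0, 0, 0, 6, -9/2, -6, 3, 198/5, -699/20, …
ICs: h(0) = 0, h′(0) = 0, h′′(0) = 0, h′′′(0) = 36, h′′′′(0) = -108.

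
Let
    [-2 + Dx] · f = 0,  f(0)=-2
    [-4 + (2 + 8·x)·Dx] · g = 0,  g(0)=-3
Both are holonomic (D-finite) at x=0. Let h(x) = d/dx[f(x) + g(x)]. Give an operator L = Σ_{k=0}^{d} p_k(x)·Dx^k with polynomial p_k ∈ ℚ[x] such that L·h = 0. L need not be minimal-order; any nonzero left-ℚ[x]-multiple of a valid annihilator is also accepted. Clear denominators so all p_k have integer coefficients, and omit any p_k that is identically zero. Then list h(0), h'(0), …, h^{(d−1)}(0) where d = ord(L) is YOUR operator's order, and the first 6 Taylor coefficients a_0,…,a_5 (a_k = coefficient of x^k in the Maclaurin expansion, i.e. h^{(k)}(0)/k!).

f: a_k = -2, -4, -4, -8/3, -4/3, -8/15, …
g: a_k = -3, -6, 6, -12, 30, -84, …
L₀ := lclm(L_f,L_g); ord L₀ ≤ 1+1.
Differentiate: ansatz ord ≤ ord L₀ ⇒ L.
L = (-8 - 8·x) + (2 - 8·x - 16·x^2)·Dx + (1 + 6·x + 8·x^2)·Dx^2  (order 2).
h: a_k = -10, 4, -44, 344/3, -1268/3, 22664/15, …
ICs: h(0) = -10, h′(0) = 4.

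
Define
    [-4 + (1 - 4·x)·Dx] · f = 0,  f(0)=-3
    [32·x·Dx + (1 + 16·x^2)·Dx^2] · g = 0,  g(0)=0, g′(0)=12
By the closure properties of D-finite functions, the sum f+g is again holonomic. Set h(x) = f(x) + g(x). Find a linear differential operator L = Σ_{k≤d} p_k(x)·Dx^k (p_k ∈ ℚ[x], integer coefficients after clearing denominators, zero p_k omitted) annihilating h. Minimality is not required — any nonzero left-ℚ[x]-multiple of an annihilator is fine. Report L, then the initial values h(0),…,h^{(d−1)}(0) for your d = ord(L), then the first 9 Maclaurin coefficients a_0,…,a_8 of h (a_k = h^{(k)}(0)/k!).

f: a_k = -3, -12, -48, -192, -768, -3072, -12288, -49152, -196608, …
g: a_k = 0, 12, 0, -64, 0, 3072/5, 0, -49152/7, 0, …
f+g: L₀ = lclm(L_f,L_g), ord ≤ 1+2.
L = (-32 + 512·x + 1536·x^2)·Dx + (16 - 32·x + 256·x^2 + 1536·x^3)·Dx^2 + (-1 + 256·x^4)·Dx^3  (order 3).
h: a_k = -3, 0, -48, -256, -768, -12288/5, -12288, -393216/7, -196608, …
ICs: h(0) = -3, h′(0) = 0, h′′(0) = -96.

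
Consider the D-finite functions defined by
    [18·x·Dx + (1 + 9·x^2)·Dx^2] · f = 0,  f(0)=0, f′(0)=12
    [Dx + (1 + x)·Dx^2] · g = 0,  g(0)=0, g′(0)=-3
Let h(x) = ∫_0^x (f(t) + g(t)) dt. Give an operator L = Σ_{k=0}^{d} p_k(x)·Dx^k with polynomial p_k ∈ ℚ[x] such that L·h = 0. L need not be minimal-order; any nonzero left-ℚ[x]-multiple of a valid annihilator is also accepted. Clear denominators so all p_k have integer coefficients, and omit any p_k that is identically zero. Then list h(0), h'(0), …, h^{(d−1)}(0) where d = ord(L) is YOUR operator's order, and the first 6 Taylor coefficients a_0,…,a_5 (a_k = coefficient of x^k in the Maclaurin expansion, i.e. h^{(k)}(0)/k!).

L = (-18 - 54·x + 486·x^2 + 162·x^3)·Dx^2 + (-20 - 36·x + 432·x^2 + 972·x^3 + 324·x^4)·Dx^3 + (-1 + 17·x + 18·x^2 + 162·x^3 + 243·x^4 + 81·x^5)·Dx^4  (order 4).
h: a_k = 0, 0, 9/2, 1/2, -37/4, 3/20, …
ICs: h(0) = 0, h′(0) = 0, h′′(0) = 9, h′′′(0) = 3.

f: a_k = 0, 12, 0, -36, 0, 972/5, …
g: a_k = 0, -3, 3/2, -1, 3/4, -3/5, …
L₀ := lclm(L_f,L_g); ord L₀ ≤ 2+2.
h=∫₀ˣh₀: take L = L₀·Dx.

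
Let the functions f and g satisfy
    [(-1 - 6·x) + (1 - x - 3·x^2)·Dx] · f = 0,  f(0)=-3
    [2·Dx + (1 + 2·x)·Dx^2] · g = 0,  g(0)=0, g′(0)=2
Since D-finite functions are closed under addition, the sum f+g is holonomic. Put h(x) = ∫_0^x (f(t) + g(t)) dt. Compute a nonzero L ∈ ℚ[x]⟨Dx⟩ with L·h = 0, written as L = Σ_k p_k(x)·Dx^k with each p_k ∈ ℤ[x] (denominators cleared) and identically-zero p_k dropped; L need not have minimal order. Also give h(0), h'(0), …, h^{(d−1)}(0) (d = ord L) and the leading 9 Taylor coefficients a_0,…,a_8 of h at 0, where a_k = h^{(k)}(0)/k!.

L = (74 + 412·x + 948·x^2 + 864·x^3 + 648·x^4)·Dx^2 + (17 + 212·x + 890·x^2 + 1644·x^3 + 1764·x^4 + 1080·x^5)·Dx^3 + (-5 - 27·x - 33·x^2 + 68·x^3 + 276·x^4 + 396·x^5 + 216·x^6)·Dx^4  (order 4).
h: a_k = 0, -3, -1/2, -14/3, -55/12, -61/5, -284/15, -905/21, -4429/56, …
ICs: h(0) = 0, h′(0) = -3, h′′(0) = -1, h′′′(0) = -28.

f: a_k = -3, -3, -12, -21, -57, -120, -291, -651, -1524, …
g: a_k = 0, 2, -2, 8/3, -4, 32/5, -32/3, 128/7, -32, …
L₀ := lclm(L_f,L_g); ord L₀ ≤ 1+2.
h=∫₀ˣh₀: take L = L₀·Dx.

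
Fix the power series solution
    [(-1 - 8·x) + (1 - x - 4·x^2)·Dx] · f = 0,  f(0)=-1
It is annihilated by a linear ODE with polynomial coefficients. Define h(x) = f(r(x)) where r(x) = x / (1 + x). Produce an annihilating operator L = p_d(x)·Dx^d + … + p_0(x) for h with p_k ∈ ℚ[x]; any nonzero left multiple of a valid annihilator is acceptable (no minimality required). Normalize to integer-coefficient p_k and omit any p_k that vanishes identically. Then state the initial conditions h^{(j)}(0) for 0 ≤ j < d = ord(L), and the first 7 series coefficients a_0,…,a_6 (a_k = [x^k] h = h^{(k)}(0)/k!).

f: a_k = -1, -1, -5, -9, -29, -65, -181, …
h₀=f(r): pull back L_f along r ⇒ L₀.
L = (1 + 9·x) + (-1 - 2·x + 3·x^2 + 4·x^3)·Dx  (order 1).
h: a_k = -1, -1, -4, 0, -16, 16, -80, …
ICs: h(0) = -1.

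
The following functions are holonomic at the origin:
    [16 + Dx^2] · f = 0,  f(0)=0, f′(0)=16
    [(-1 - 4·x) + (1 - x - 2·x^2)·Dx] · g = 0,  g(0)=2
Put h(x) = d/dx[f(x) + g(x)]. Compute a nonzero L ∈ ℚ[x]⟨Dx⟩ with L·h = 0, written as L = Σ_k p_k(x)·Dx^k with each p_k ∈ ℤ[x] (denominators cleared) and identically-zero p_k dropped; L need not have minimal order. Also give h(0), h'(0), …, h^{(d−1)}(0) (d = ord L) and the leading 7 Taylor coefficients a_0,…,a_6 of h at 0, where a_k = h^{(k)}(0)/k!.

L = (2880 + 9600·x + 20736·x^2 + 7680·x^3 + 15360·x^4 + 18432·x^5 + 12288·x^6) + (-368 - 1040·x + 2400·x^2 + 2048·x^3 - 2560·x^4 + 1536·x^5 + 7168·x^6 + 4096·x^7)·Dx + (180 + 600·x + 1296·x^2 + 480·x^3 + 960·x^4 + 1152·x^5 + 768·x^6)·Dx^2 + (-23 - 65·x + 150·x^2 + 128·x^3 - 160·x^4 + 96·x^5 + 448·x^6 + 256·x^7)·Dx^3  (order 3).
h: a_k = 18, 12, -98, 88, 1142/3, 516, 49454/45, …
ICs: h(0) = 18, h′(0) = 12, h′′(0) = -196.

f: a_k = 0, 16, 0, -128/3, 0, 512/15, 0, …
g: a_k = 2, 2, 6, 10, 22, 42, 86, …
f+g: L₀ = lclm(L_f,L_g), ord ≤ 2+1.
h₀' ⇒ L via d/dx closure of L₀.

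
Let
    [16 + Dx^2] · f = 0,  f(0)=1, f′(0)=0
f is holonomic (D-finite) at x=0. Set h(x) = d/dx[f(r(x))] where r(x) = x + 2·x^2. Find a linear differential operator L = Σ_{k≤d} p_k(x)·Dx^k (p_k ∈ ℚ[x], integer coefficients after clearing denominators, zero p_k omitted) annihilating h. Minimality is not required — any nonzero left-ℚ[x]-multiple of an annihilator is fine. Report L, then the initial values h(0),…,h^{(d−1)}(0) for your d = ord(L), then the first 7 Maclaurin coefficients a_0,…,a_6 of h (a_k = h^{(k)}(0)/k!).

L = (64 + 256·x + 1536·x^2 + 4096·x^3 + 4096·x^4) + (-12 - 48·x)·Dx + (1 + 8·x + 16·x^2)·Dx^2  (order 2).
h: a_k = 0, -16, -96, -256/3, 1280/3, 22528/15, 28672/15, …
ICs: h(0) = 0, h′(0) = -16.

f: a_k = 1, 0, -8, 0, 32/3, 0, -256/45, …
L₀ from L_f via x↦r, Dx↦r'^{-1}Dx.
Differentiate: ansatz ord ≤ ord L₀ ⇒ L.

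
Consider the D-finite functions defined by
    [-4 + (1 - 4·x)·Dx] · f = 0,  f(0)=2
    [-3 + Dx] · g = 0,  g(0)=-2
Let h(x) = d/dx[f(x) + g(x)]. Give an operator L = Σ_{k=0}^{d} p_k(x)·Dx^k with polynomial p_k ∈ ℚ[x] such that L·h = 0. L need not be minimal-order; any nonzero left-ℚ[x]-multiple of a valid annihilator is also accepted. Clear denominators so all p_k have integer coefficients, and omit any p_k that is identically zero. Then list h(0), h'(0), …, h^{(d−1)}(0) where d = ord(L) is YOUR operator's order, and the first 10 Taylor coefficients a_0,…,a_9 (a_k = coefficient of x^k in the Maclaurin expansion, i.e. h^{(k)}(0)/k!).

L = (216 + 288·x) + (-87 - 72·x + 144·x^2)·Dx + (5 - 8·x - 48·x^2)·Dx^2  (order 2).
h: a_k = 2, 46, 357, 2021, 40879/4, 982797/20, 9174797/40, 293600551/280, 10569643893/2240, 46976204071/2240, …
ICs: h(0) = 2, h′(0) = 46.

f: a_k = 2, 8, 32, 128, 512, 2048, 8192, 32768, 131072, 524288, …
g: a_k = -2, -6, -9, -9, -27/4, -81/20, -81/40, -243/280, -729/2240, -243/2240, …
f+g: L₀ = lclm(L_f,L_g), ord ≤ 1+1.
Differentiate: ansatz ord ≤ ord L₀ ⇒ L.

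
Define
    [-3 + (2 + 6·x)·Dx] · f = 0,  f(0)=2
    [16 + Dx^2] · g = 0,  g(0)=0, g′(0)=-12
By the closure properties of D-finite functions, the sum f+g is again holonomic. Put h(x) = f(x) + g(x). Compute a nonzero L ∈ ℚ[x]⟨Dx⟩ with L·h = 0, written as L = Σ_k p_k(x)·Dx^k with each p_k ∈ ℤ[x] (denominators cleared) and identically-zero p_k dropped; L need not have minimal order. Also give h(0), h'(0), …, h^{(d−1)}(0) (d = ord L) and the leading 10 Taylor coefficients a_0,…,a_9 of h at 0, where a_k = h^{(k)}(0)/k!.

f: a_k = 2, 3, -9/4, 27/8, -405/64, 1701/128, -15309/512, 72171/1024, -2814669/16384, 14073345/32768, …
g: a_k = 0, -12, 0, 32, 0, -128/5, 0, 1024/105, 0, -2048/945, …
Weyl lclm of L_f,L_g ⇒ L₀ (ord ≤ 3).
L = (-4368 - 18432·x - 27648·x^2) + (1760 + 17568·x + 55296·x^2 + 55296·x^3)·Dx + (-273 - 1152·x - 1728·x^2)·Dx^2 + (110 + 1098·x + 3456·x^2 + 3456·x^3)·Dx^3  (order 3).
h: a_k = 2, -9, -9/4, 283/8, -405/64, -7879/640, -15309/512, 8626531/107520, -2814669/16384, 13232202161/30965760, …
ICs: h(0) = 2, h′(0) = -9, h′′(0) = -9/2.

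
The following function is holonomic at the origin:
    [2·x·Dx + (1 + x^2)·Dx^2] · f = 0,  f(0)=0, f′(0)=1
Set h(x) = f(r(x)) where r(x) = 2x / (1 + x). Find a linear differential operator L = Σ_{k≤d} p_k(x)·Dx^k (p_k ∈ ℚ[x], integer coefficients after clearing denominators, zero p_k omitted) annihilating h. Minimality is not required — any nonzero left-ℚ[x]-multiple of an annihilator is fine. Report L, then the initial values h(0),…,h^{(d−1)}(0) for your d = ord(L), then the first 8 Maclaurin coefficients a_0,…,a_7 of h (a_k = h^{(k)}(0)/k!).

f: a_k = 0, 1, 0, -1/3, 0, 1/5, 0, -1/7, …
L₀ from L_f via x↦r, Dx↦r'^{-1}Dx.
L = (2 + 10·x)·Dx + (1 + 2·x + 5·x^2)·Dx^2  (order 2).
h: a_k = 0, 2, -2, -2/3, 6, -38/5, -22/3, 278/7, …
ICs: h(0) = 0, h′(0) = 2.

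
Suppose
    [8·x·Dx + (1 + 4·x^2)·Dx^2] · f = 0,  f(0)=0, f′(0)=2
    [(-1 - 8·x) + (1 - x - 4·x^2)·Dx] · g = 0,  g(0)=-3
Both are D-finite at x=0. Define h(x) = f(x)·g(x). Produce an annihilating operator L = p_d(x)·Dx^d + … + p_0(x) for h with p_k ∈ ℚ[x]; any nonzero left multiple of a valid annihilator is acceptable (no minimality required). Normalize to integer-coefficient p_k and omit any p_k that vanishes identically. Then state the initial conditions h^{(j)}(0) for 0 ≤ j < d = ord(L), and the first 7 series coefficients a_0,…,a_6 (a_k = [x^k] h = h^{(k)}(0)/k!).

f: a_k = 0, 2, 0, -8/3, 0, 32/5, 0, …
g: a_k = -3, -3, -15, -27, -87, -195, -543, …
h₀=f·g: eliminate ⇒ L₀, order ≤ 2·1.
L = (8 + 8·x + 96·x^2) + (2 + 8·x + 16·x^2 + 96·x^3)·Dx + (-1 + x + 4·x^3 + 16·x^4)·Dx^2  (order 2).
h: a_k = 0, -6, -6, -22, -46, -766/5, -1686/5, …
ICs: h(0) = 0, h′(0) = -6.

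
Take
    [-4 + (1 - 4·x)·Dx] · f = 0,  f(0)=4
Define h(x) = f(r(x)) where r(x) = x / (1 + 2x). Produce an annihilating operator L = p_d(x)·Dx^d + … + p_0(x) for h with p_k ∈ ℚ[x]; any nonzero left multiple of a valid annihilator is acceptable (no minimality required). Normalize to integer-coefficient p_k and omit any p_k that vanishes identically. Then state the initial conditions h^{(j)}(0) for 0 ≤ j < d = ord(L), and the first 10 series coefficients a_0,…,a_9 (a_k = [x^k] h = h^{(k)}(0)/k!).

L = 4 + (-1 + 4·x^2)·Dx  (order 1).
h: a_k = 4, 16, 32, 64, 128, 256, 512, 1024, 2048, 4096, …
ICs: h(0) = 4.

f: a_k = 4, 16, 64, 256, 1024, 4096, 16384, 65536, 262144, 1048576, …
L₀ from L_f via x↦r, Dx↦r'^{-1}Dx.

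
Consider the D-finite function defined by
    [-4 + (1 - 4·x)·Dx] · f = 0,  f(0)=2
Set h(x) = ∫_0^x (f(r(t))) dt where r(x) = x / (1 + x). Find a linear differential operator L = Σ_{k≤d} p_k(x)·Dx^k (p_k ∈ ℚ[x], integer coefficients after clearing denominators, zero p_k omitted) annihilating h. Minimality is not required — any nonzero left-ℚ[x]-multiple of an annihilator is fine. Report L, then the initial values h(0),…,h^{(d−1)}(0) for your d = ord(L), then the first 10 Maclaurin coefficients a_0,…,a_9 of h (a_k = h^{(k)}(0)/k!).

f: a_k = 2, 8, 32, 128, 512, 2048, 8192, 32768, 131072, 524288, …
f∘r: x↦r, Dx↦Dx/r' in L_f ⇒ L₀.
∫: right-multiply L₀ by Dx.
L = 4·Dx + (-1 + 2·x + 3·x^2)·Dx^2  (order 2).
h: a_k = 0, 2, 4, 8, 18, 216/5, 108, 1944/7, 729, 1944, …
ICs: h(0) = 0, h′(0) = 2.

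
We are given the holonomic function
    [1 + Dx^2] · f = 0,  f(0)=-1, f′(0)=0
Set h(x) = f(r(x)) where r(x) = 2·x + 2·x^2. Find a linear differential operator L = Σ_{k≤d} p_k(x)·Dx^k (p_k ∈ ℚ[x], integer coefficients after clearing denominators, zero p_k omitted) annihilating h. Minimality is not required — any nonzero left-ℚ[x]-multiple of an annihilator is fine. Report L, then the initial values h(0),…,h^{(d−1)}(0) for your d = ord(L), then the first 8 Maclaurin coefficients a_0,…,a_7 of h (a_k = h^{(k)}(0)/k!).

L = (4 + 24·x + 48·x^2 + 32·x^3) - 2·Dx + (1 + 2·x)·Dx^2  (order 2).
h: a_k = -1, 0, 2, 4, 4/3, -8/3, -176/45, -32/15, …
ICs: h(0) = -1, h′(0) = 0.

f: a_k = -1, 0, 1/2, 0, -1/24, 0, 1/720, 0, …
Substitute x→r, Dx→(1/r')Dx; clear ⇒ L₀.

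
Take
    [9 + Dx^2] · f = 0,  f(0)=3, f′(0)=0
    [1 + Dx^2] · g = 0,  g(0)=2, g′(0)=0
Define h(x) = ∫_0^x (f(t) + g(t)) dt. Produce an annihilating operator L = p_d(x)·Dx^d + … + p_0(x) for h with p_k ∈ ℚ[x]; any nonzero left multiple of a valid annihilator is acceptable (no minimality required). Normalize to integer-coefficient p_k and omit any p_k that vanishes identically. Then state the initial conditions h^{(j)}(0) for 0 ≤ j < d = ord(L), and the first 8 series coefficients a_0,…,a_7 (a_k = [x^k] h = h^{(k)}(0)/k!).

f: a_k = 3, 0, -27/2, 0, 81/8, 0, -243/80, 0, …
g: a_k = 2, 0, -1, 0, 1/12, 0, -1/360, 0, …
f+g: L₀ = lclm(L_f,L_g), ord ≤ 2+2.
h=∫₀ˣh₀: take L = L₀·Dx.
L = 9·Dx + 10·Dx^3 + Dx^5  (order 5).
h: a_k = 0, 5, 0, -29/6, 0, 49/24, 0, -2189/5040, …
ICs: h(0) = 0, h′(0) = 5, h′′(0) = 0, h′′′(0) = -29, h′′′′(0) = 0.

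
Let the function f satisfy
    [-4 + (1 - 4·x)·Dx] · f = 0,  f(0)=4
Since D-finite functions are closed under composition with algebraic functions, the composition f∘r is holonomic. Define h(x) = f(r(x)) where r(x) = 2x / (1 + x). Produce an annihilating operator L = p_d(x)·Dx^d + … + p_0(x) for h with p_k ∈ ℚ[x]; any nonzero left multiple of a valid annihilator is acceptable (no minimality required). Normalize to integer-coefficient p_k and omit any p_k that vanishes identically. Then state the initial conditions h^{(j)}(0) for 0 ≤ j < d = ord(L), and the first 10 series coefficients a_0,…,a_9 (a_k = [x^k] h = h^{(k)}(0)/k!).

f: a_k = 4, 16, 64, 256, 1024, 4096, 16384, 65536, 262144, 1048576, …
f∘r: x↦r, Dx↦Dx/r' in L_f ⇒ L₀.
L = 8 + (-1 + 6·x + 7·x^2)·Dx  (order 1).
h: a_k = 4, 32, 224, 1568, 10976, 76832, 537824, 3764768, 26353376, 184473632, …
ICs: h(0) = 4.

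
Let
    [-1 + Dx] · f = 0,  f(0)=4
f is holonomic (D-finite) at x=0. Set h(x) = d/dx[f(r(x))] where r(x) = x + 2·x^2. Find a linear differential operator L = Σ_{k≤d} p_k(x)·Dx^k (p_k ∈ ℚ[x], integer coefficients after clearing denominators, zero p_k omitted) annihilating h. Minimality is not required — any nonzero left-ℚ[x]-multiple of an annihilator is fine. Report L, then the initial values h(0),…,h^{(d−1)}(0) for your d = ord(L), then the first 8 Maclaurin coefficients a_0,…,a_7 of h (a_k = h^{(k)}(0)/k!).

f: a_k = 4, 4, 2, 2/3, 1/6, 1/30, 1/180, 1/1260, …
h₀=f(r): pull back L_f along r ⇒ L₀.
h=h₀': d/dx-closure on L₀ ⇒ L.
L = (5 + 8·x + 16·x^2) + (-1 - 4·x)·Dx  (order 1).
h: a_k = 4, 20, 26, 146/3, 281/6, 1741/30, 1697/36, 57233/1260, …
ICs: h(0) = 4.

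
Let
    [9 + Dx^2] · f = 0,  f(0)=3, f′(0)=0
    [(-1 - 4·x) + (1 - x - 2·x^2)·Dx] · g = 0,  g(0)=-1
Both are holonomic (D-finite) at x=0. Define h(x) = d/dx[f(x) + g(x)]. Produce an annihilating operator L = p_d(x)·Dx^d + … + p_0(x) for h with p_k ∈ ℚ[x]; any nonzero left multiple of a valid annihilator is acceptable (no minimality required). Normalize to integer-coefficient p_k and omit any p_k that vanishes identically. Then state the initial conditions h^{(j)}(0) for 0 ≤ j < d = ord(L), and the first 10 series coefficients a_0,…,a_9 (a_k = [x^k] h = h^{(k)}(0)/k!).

L = (954 + 3600·x + 8154·x^2 + 4140·x^3 + 5760·x^4 + 3888·x^5 + 2592·x^6) + (-117 - 369·x + 585·x^2 + 747·x^3 + 90·x^4 + 828·x^5 + 1512·x^6 + 864·x^7)·Dx + (106 + 400·x + 906·x^2 + 460·x^3 + 640·x^4 + 432·x^5 + 288·x^6)·Dx^2 + (-13 - 41·x + 65·x^2 + 83·x^3 + 10·x^4 + 92·x^5 + 168·x^6 + 96·x^7)·Dx^3  (order 3).
h: a_k = -1, -33, -15, -7/2, -105, -11049/40, -595, -763893/560, -3069, -30600587/4480, …
ICs: h(0) = -1, h′(0) = -33, h′′(0) = -30.

f: a_k = 3, 0, -27/2, 0, 81/8, 0, -243/80, 0, 2187/4480, 0, …
g: a_k = -1, -1, -3, -5, -11, -21, -43, -85, -171, -341, …
h₀=f+g: left-lcm gives L₀, ord ≤ 3.
h₀' ⇒ L via d/dx closure of L₀.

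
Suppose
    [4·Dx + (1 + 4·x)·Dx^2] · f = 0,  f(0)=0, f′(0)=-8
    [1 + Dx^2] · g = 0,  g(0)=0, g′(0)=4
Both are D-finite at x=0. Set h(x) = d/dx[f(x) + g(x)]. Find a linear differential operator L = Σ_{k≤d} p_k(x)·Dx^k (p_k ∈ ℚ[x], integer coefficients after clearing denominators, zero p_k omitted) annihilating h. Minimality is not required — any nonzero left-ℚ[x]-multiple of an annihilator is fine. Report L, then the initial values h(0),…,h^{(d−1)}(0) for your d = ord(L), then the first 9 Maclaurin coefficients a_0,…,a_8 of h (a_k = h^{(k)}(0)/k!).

f: a_k = 0, -8, 16, -128/3, 128, -2048/5, 4096/3, -32768/7, 16384, …
g: a_k = 0, 4, 0, -2/3, 0, 1/30, 0, -1/1260, 0, …
L₀ := lclm(L_f,L_g); ord L₀ ≤ 2+2.
Differentiate: ansatz ord ≤ ord L₀ ⇒ L.
L = (388 + 32·x + 64·x^2) + (33 + 140·x + 48·x^2 + 64·x^3)·Dx + (388 + 32·x + 64·x^2)·Dx^2 + (33 + 140·x + 48·x^2 + 64·x^3)·Dx^3  (order 3).
h: a_k = -4, 32, -130, 512, -12287/6, 8192, -5898241/180, 131072, -5284823039/10080, …
ICs: h(0) = -4, h′(0) = 32, h′′(0) = -260.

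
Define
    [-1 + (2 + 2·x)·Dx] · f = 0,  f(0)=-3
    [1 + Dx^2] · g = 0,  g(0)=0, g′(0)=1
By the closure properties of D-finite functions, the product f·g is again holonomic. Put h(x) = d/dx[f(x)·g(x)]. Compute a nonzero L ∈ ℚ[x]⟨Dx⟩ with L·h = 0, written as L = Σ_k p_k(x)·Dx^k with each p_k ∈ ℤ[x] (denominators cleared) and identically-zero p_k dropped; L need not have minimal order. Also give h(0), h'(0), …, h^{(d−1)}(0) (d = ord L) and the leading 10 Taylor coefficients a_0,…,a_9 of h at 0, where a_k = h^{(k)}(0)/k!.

L = (53 + 144·x + 136·x^2 + 64·x^3 + 16·x^4) + (-4 - 36·x - 48·x^2 - 16·x^3)·Dx + (28 + 88·x + 108·x^2 + 64·x^3 + 16·x^4)·Dx^2  (order 2).
h: a_k = -3, -3, 21/8, 1/4, 19/128, -243/640, 983/3072, -7727/26880, 185275/688128, -1568353/6193152, …
ICs: h(0) = -3, h′(0) = -3.

f: a_k = -3, -3/2, 3/8, -3/16, 15/128, -21/256, 63/1024, -99/2048, 1287/32768, -2145/65536, …
g: a_k = 0, 1, 0, -1/6, 0, 1/120, 0, -1/5040, 0, 1/362880, …
h₀=f·g: eliminate ⇒ L₀, order ≤ 1·2.
h=h₀': d/dx-closure on L₀ ⇒ L.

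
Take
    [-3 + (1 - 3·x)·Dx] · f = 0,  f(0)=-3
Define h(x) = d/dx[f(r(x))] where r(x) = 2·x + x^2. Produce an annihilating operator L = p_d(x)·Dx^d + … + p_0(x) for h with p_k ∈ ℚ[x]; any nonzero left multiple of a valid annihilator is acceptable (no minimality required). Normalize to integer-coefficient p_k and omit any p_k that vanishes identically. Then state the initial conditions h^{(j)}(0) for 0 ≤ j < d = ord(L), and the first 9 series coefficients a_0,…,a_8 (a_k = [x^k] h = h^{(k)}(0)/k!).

f: a_k = -3, -9, -27, -81, -243, -729, -2187, -6561, -19683, …
f∘r: x↦r, Dx↦Dx/r' in L_f ⇒ L₀.
Differentiate: ansatz ord ≤ ord L₀ ⇒ L.
L = (13 + 18·x + 9·x^2) + (-1 + 5·x + 9·x^2 + 3·x^3)·Dx  (order 1).
h: a_k = -18, -234, -2268, -19548, -157950, -1225206, -9239832, -68259672, -496392138, …
ICs: h(0) = -18.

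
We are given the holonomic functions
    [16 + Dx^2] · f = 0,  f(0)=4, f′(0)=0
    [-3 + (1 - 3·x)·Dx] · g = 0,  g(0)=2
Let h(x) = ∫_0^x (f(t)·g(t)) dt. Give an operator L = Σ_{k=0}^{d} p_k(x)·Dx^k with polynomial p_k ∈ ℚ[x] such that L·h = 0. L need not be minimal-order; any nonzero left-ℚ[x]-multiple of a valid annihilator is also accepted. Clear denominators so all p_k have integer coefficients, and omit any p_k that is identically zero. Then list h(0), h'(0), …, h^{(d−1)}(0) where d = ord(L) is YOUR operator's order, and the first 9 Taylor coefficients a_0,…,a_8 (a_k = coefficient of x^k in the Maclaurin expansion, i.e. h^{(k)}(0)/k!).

L = (-16 + 48·x)·Dx + 6·Dx^2 + (-1 + 3·x)·Dx^3  (order 3).
h: a_k = 0, 8, 12, 8/3, 6, 472/15, 236/3, 61672/315, 7709/15, …
ICs: h(0) = 0, h′(0) = 8, h′′(0) = 24.

f: a_k = 4, 0, -32, 0, 128/3, 0, -1024/45, 0, 2048/315, …
g: a_k = 2, 6, 18, 54, 162, 486, 1458, 4374, 13122, …
Sym-product of L_f,L_g gives L₀ (≤ ord 2).
Integrate: L := L₀·Dx.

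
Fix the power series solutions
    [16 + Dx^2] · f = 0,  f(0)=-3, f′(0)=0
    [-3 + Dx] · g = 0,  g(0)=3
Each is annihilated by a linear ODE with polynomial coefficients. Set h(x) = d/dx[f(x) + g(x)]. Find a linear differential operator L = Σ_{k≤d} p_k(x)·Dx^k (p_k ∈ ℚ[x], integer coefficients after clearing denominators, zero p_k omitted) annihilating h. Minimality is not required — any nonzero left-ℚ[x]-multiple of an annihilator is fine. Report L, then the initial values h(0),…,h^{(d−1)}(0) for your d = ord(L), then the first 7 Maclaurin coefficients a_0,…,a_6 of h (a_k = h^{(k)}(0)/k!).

L = 48 - 16·Dx + 3·Dx^2 - Dx^3  (order 3).
h: a_k = 9, 75, 81/2, -175/2, 243/8, 965/8, 729/80, …
ICs: h(0) = 9, h′(0) = 75, h′′(0) = 81.

f: a_k = -3, 0, 24, 0, -32, 0, 256/15, …
g: a_k = 3, 9, 27/2, 27/2, 81/8, 243/40, 243/80, …
Sum ⇒ L₀ = lclm(L_f,L_g) in ℚ(x)⟨Dx⟩.
Derive L from L₀ (diff closure).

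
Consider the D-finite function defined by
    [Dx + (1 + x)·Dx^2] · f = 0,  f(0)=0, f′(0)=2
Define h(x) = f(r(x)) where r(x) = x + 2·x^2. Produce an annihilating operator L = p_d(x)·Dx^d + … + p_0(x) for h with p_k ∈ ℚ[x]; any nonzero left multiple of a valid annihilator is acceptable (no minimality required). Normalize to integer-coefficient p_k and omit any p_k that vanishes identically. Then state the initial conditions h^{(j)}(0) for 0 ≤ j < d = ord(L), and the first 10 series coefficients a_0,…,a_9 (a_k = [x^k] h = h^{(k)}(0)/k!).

L = (-3 + 4·x + 8·x^2)·Dx + (1 + 5·x + 6·x^2 + 8·x^3)·Dx^2  (order 2).
h: a_k = 0, 2, 3, -10/3, -1/2, 22/5, -3, -26/7, 31/4, -10/9, …
ICs: h(0) = 0, h′(0) = 2.

f: a_k = 0, 2, -1, 2/3, -1/2, 2/5, -1/3, 2/7, -1/4, 2/9, …
h₀=f(r): pull back L_f along r ⇒ L₀.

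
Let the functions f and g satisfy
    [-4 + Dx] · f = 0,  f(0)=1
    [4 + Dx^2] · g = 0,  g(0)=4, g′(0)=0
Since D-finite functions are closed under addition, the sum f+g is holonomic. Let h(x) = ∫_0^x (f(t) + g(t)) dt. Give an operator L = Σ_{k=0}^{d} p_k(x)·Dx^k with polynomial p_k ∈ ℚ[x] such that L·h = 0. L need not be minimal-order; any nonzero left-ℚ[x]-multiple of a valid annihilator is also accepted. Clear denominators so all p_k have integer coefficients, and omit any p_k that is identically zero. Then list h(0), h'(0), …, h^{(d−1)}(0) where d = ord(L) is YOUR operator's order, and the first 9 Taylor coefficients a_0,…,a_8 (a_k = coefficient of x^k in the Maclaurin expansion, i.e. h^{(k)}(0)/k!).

f: a_k = 1, 4, 8, 32/3, 32/3, 128/15, 256/45, 1024/315, 512/315, …
g: a_k = 4, 0, -8, 0, 8/3, 0, -16/45, 0, 8/315, …
Sum ⇒ L₀ = lclm(L_f,L_g) in ℚ(x)⟨Dx⟩.
∫: right-multiply L₀ by Dx.
L = -16·Dx + 4·Dx^2 - 4·Dx^3 + Dx^4  (order 4).
h: a_k = 0, 5, 2, 0, 8/3, 8/3, 64/45, 16/21, 128/315, …
ICs: h(0) = 0, h′(0) = 5, h′′(0) = 4, h′′′(0) = 0.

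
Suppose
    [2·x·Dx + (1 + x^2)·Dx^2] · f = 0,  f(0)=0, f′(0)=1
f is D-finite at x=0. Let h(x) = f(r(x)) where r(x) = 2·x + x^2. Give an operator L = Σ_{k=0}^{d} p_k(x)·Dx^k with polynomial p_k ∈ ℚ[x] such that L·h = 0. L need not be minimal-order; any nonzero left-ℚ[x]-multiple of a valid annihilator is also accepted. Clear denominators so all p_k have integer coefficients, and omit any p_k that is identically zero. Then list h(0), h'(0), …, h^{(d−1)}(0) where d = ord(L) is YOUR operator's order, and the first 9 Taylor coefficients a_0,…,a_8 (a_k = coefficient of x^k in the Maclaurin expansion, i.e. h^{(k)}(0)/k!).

f: a_k = 0, 1, 0, -1/3, 0, 1/5, 0, -1/7, 0, …
Substitute x→r, Dx→(1/r')Dx; clear ⇒ L₀.
L = (-1 + 8·x + 16·x^2 + 12·x^3 + 3·x^4)·Dx + (1 + x + 4·x^2 + 8·x^3 + 5·x^4 + x^5)·Dx^2  (order 2).
h: a_k = 0, 2, 1, -8/3, -4, 22/5, 47/3, -16/7, -56, …
ICs: h(0) = 0, h′(0) = 2.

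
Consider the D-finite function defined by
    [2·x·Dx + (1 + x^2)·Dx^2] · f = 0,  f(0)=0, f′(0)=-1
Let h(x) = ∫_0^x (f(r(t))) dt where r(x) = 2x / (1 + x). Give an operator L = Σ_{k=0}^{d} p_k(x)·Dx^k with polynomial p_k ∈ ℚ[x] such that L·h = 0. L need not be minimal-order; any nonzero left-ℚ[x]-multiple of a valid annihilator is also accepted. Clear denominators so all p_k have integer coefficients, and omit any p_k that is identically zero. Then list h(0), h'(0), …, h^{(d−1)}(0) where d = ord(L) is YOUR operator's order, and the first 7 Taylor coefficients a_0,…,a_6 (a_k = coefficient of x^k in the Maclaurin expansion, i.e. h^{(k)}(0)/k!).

f: a_k = 0, -1, 0, 1/3, 0, -1/5, 0, …
f∘r: x↦r, Dx↦Dx/r' in L_f ⇒ L₀.
∫: right-multiply L₀ by Dx.
L = (2 + 10·x)·Dx^2 + (1 + 2·x + 5·x^2)·Dx^3  (order 3).
h: a_k = 0, 0, -1, 2/3, 1/6, -6/5, 19/15, …
ICs: h(0) = 0, h′(0) = 0, h′′(0) = -2.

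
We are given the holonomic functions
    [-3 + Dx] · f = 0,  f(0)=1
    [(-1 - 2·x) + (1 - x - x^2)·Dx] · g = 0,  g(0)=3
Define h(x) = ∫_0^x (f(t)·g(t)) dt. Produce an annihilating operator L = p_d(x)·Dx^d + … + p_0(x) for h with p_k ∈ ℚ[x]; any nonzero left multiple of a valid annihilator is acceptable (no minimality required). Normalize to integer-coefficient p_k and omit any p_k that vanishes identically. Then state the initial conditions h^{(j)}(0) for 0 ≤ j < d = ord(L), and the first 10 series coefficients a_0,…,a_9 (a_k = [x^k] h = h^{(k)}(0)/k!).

L = (4 - x - 3·x^2)·Dx + (-1 + x + x^2)·Dx^2  (order 2).
h: a_k = 0, 3, 6, 19/2, 27/2, 741/40, 509/20, 19869/560, 56331/1120, 972481/13440, …
ICs: h(0) = 0, h′(0) = 3.

f: a_k = 1, 3, 9/2, 9/2, 27/8, 81/40, 81/80, 243/560, 729/4480, 243/4480, …
g: a_k = 3, 3, 6, 9, 15, 24, 39, 63, 102, 165, …
h₀=f·g: eliminate ⇒ L₀, order ≤ 1·1.
Integrate: L := L₀·Dx.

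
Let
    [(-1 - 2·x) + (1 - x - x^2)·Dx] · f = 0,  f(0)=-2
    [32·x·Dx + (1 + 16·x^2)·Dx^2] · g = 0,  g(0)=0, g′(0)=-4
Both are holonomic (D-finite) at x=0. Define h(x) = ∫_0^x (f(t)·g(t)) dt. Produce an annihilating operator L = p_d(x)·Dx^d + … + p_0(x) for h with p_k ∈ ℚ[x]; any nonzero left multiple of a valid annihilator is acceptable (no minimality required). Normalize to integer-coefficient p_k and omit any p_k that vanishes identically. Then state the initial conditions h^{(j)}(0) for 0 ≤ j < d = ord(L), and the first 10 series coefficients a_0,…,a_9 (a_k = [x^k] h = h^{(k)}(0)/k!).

f: a_k = -2, -2, -4, -6, -10, -16, -26, -42, -68, -110, …
g: a_k = 0, -4, 0, 64/3, 0, -1024/5, 0, 16384/7, 0, -262144/9, …
Sym-product of L_f,L_g gives L₀ (≤ ord 2).
Integrate: L := L₀·Dx.
L = (2 + 32·x + 96·x^2)·Dx + (2 - 28·x + 64·x^2 + 96·x^3)·Dx^2 + (-1 + x - 15·x^2 + 16·x^3 + 16·x^4)·Dx^3  (order 3).
h: a_k = 0, 0, 4, 8/3, -20/3, -56/15, 2732/45, 1728/35, -52123/105, -380696/945, …
ICs: h(0) = 0, h′(0) = 0, h′′(0) = 8.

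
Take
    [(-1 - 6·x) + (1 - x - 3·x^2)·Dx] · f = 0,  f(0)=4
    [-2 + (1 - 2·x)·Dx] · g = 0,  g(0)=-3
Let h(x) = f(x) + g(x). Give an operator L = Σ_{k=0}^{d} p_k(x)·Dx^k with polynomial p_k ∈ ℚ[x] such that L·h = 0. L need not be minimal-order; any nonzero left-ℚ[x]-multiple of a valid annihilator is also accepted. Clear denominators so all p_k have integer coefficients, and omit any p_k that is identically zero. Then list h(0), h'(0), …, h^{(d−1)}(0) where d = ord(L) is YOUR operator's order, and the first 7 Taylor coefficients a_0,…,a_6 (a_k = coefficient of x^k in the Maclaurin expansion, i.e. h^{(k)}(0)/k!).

f: a_k = 4, 4, 16, 28, 76, 160, 388, …
g: a_k = -3, -6, -12, -24, -48, -96, -192, …
L₀ := lclm(L_f,L_g); ord L₀ ≤ 1+1.
L = (8 - 36·x + 108·x^2 - 72·x^3) + (-2·x - 54·x^2 + 192·x^3 - 144·x^4)·Dx + (-1 + 9·x - 23·x^2 + 6·x^3 + 42·x^4 - 36·x^5)·Dx^2  (order 2).
h: a_k = 1, -2, 4, 4, 28, 64, 196, …
ICs: h(0) = 1, h′(0) = -2.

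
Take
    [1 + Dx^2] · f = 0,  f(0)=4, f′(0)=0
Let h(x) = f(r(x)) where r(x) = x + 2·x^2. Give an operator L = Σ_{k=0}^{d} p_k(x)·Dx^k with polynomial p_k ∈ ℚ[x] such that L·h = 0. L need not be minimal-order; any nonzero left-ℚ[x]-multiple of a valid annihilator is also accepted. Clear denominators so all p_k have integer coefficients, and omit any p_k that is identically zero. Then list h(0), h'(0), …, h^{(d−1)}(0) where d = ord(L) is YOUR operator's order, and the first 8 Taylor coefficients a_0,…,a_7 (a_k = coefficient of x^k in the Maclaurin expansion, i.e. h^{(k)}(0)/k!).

f: a_k = 4, 0, -2, 0, 1/6, 0, -1/180, 0, …
Substitute x→r, Dx→(1/r')Dx; clear ⇒ L₀.
L = (1 + 12·x + 48·x^2 + 64·x^3) - 4·Dx + (1 + 4·x)·Dx^2  (order 2).
h: a_k = 4, 0, -2, -8, -47/6, 4/3, 719/180, 79/15, …
ICs: h(0) = 4, h′(0) = 0.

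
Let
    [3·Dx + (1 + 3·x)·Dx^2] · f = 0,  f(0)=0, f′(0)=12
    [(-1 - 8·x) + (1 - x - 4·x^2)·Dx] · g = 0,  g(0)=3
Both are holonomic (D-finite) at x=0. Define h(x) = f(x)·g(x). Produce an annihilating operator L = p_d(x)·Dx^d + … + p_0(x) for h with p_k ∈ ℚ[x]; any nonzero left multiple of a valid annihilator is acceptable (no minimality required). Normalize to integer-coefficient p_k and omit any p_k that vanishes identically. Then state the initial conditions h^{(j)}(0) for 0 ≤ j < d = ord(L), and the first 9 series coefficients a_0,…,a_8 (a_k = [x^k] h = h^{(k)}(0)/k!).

L = (11 + 48·x) + (-1 + 25·x + 60·x^2)·Dx + (-1 - 2·x + 7·x^2 + 12·x^3)·Dx^2  (order 2).
h: a_k = 0, 36, -18, 234, -81, 7191/5, -1719/5, 64107/7, -144099/70, …
ICs: h(0) = 0, h′(0) = 36.

f: a_k = 0, 12, -18, 36, -81, 972/5, -486, 8748/7, -6561/2, …
g: a_k = 3, 3, 15, 27, 87, 195, 543, 1323, 3495, …
Sym-product of L_f,L_g gives L₀ (≤ ord 2).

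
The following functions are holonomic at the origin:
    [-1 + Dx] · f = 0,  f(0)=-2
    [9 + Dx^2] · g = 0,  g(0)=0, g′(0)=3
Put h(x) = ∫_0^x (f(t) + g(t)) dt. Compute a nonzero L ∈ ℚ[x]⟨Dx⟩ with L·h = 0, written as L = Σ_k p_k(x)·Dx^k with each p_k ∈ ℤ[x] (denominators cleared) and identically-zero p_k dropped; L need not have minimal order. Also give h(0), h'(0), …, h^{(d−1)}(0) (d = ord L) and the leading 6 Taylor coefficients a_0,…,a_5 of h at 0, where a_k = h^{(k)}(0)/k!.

f: a_k = -2, -2, -1, -1/3, -1/12, -1/60, …
g: a_k = 0, 3, 0, -9/2, 0, 81/40, …
f+g: L₀ = lclm(L_f,L_g), ord ≤ 1+2.
h=∫₀ˣh₀: take L = L₀·Dx.
L = -9·Dx + 9·Dx^2 - Dx^3 + Dx^4  (order 4).
h: a_k = 0, -2, 1/2, -1/3, -29/24, -1/60, …
ICs: h(0) = 0, h′(0) = -2, h′′(0) = 1, h′′′(0) = -2.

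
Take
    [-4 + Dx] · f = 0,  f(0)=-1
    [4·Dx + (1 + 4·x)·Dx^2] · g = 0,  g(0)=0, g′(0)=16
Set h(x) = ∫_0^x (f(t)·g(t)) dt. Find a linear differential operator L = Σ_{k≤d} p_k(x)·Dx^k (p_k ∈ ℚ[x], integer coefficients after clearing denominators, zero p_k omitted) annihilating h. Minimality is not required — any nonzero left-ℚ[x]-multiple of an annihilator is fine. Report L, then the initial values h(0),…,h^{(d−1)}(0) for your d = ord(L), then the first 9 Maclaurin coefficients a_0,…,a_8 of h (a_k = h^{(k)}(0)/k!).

L = 64·x·Dx + (-4 - 32·x)·Dx^2 + (1 + 4·x)·Dx^3  (order 3).
h: a_k = 0, 0, -8, -32/3, -64/3, 0, -256/5, 1024/9, -23552/63, …
ICs: h(0) = 0, h′(0) = 0, h′′(0) = -16.

f: a_k = -1, -4, -8, -32/3, -32/3, -128/15, -256/45, -1024/315, -512/315, …
g: a_k = 0, 16, -32, 256/3, -256, 4096/5, -8192/3, 65536/7, -32768, …
f·g: L₀ = L_f ⊗_s L_g, ord ≤ 1·2.
h=∫₀ˣh₀: take L = L₀·Dx.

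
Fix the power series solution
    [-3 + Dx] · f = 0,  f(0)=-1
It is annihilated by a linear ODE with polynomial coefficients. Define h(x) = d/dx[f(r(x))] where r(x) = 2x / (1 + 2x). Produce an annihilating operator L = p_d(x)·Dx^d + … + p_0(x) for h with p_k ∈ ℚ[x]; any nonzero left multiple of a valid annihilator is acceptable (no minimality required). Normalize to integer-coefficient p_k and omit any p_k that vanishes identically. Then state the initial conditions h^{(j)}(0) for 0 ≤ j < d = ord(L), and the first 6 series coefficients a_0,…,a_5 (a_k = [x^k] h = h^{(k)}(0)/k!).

f: a_k = -1, -3, -9/2, -9/2, -27/8, -81/40, …
L₀ from L_f via x↦r, Dx↦r'^{-1}Dx.
h₀' ⇒ L via d/dx closure of L₀.
L = (2 - 8·x) + (-1 - 4·x - 4·x^2)·Dx  (order 1).
h: a_k = -6, -12, 36, -24, -84, 1656/5, …
ICs: h(0) = -6.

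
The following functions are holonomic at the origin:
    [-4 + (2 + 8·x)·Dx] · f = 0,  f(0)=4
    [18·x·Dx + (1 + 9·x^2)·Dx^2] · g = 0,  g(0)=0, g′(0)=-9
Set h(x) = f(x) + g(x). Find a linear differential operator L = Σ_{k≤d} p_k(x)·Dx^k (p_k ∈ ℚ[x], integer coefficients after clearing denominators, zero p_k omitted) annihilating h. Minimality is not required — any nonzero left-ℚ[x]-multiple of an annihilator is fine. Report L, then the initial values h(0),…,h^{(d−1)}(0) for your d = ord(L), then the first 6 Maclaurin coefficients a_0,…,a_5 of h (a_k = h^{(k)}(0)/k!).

L = (-18 - 180·x + 486·x^2 + 972·x^3)·Dx + (-15 - 72·x - 9·x^2 + 1944·x^3 + 3402·x^4)·Dx^2 + (-1 + 5·x + 54·x^2 + 153·x^3 + 567·x^4 + 972·x^5)·Dx^3  (order 3).
h: a_k = 4, -1, -8, 43, -40, -169/5, …
ICs: h(0) = 4, h′(0) = -1, h′′(0) = -16.

f: a_k = 4, 8, -8, 16, -40, 112, …
g: a_k = 0, -9, 0, 27, 0, -729/5, …
L₀ := lclm(L_f,L_g); ord L₀ ≤ 1+2.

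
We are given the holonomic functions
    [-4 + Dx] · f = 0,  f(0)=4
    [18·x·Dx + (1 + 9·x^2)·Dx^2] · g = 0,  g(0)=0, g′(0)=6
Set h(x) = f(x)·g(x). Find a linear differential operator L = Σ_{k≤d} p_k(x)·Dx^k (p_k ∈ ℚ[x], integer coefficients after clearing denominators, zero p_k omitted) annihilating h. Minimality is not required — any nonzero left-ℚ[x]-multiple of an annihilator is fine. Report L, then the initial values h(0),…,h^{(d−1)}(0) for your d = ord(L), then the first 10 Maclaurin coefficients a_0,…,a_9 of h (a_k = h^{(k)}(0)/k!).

f: a_k = 4, 16, 32, 128/3, 128/3, 512/15, 1024/45, 4096/315, 2048/315, 8192/2835, …
g: a_k = 0, 6, 0, -18, 0, 486/5, 0, -4374/7, 0, 4374, …
f·g: L₀ = L_f ⊗_s L_g, ord ≤ 1·2.
L = (16 - 72·x + 144·x^2) + (-8 + 18·x - 72·x^2)·Dx + (1 + 9·x^2)·Dx^2  (order 2).
h: a_k = 0, 24, 96, 120, -32, 344/5, 992, -2152/105, -670624/105, 134104/105, …
ICs: h(0) = 0, h′(0) = 24.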